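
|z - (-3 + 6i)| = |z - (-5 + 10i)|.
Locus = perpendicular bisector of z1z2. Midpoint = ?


Equal distances means the locus is the perpendicular bisector of z1 and z2.
Midpoint = ((-3+(-5))/2, (6+10)/2) = (-4.0000, 8.0000)

Perpendicular bisector through (-4.0000, 8.0000)


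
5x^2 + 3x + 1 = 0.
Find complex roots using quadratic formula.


disc = 3^2 - 4*5*1 = 9 - 20 = -11
sqrt(|disc|) = sqrt(11) = 3.3166
Real part = -3/(2*5) = -0.3000
Imag part = 3.3166/(2*5) = 0.3317

-0.3000 ± 0.3317i


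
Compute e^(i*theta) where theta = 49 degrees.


cos(49°) = 0.6561
sin(49°) = 0.7547

e^(i*49°) = 0.6561 + 0.7547i


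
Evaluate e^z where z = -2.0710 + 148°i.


e^-2.0710 = 0.1261
cos(148°) = -0.848
sin(148°) = 0.5299
Real = 0.1261*(-0.848) = -0.1069
Imag = 0.1261*0.5299 = 0.0668

-0.1069 + 0.0668i


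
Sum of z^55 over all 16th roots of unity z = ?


The roots are w_k = w^k with w = e^(2*pi*i/16), and (w^k)^55 = (w^55)^k.
So S = 1 + u + u^2 + ... + u^(15) with u = w^55.
55 = 3*16 + 7, so 55 is not a multiple of 16: u = (w^16)^3 * w^7 = w^7 ≠ 1 (w is a primitive 16th root), while u^16 = (w^16)^55 = 1.
Geometric series: S = (1 - u^16)/(1 - u) = (1 - 1)/(1 - u) = 0

S = 0


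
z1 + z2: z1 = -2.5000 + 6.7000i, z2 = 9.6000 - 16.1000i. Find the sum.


Real: -2.5 + 9.6 = 7.1
Imag: 6.7 - 16.1 = -9.4

7.1000 - 9.4000i


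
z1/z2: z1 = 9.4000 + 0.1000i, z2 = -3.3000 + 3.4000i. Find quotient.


Conjugate of z2 = -3.3000 - 3.4000i
Numerator: (9.4000 + 0.1000i)(-3.3000 - 3.4000i) = -30.6800 - 32.2900i
Denominator: (-3.3)^2 + 3.4^2 = 22.45
Result = (-30.6800 - 32.2900i)/22.45

-1.3666 - 1.4383i


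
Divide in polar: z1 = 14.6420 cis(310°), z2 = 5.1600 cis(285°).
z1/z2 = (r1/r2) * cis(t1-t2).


r = 14.6420 / 5.1600 = 2.8376
theta = 310° - 285° = 25° = 25° (mod 360)

2.8376 cis(25°)


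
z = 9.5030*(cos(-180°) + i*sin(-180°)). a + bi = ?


a = 9.5030*cos(-180°) = 9.5030*(-1) = -9.5030
b = 9.5030*sin(-180°) = 9.5030*0 = 0

-9.5030 + 0i


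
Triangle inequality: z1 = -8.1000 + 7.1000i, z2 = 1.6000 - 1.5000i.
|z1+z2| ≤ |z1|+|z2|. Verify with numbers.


|z1| = sqrt((-8.1)^2 + 7.1^2) = sqrt(116.02) = 10.7713
|z2| = sqrt(1.6^2 + (-1.5)^2) = sqrt(4.81) = 2.1932
z1+z2 = -6.5000 + 5.6000i
|z1+z2| = sqrt(73.61) = 8.5796
|z1|+|z2| = 10.7713 + 2.1932 = 12.9645

|z1+z2| = 8.5796 ≤ |z1|+|z2| = 12.9645 (verified)


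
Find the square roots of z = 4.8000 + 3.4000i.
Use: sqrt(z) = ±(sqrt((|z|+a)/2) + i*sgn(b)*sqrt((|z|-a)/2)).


|z| = sqrt(23.04+11.56) = 5.8822
sqrt((|z|+a)/2) = sqrt((5.8822+4.8)/2) = sqrt(5.3411) = 2.3111
sqrt((|z|-a)/2) = sqrt((5.8822-4.8)/2) = sqrt(0.5411) = 0.7356

±(2.3111 + 0.7356i) i.e. 2.3111 + 0.7356i and -2.3111 - 0.7356i


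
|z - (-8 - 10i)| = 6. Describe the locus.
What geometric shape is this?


|z - z0| = r is a circle with center z0 and radius r.
Center = (-8, -10), radius = 6

Circle with center (-8, -10) and radius 6


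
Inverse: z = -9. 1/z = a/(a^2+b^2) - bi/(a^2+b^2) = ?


|z|^2 = 81+0 = 81
1/z = (-9 - 0i)/81

1/z = -0.1111 + 0i


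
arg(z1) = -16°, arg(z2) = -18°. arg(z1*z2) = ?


arg(z1*z2) = -16° - 18° = -34°
Normalized to (-180°, 180°]: -34°

-34°


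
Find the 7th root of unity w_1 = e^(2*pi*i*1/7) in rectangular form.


Angle = 360*1/7 = 51.4286°
a = cos(51.4286°) = 0.6235
b = sin(51.4286°) = 0.7818

0.6235 + 0.7818i


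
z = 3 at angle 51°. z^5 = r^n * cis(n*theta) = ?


r^5 = 3^5 = 243
n*theta = 5*51° = 255° = 255° (mod 360)
a = 243*cos(255°) = -62.8930
b = 243*sin(255°) = -234.7200

243 cis(255°) = -62.8930 - 234.7200i


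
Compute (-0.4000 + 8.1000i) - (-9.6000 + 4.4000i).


Real: -0.4 + 9.6 = 9.2
Imag: 8.1 - 4.4 = 3.7

9.2000 + 3.7000i


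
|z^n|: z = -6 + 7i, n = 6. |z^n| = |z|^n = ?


|z| = sqrt(36+49) = sqrt(85) = 9.2195
|z^6| = |z|^6 = (sqrt(85))^6 = 85^3 = 614125

|z^6| = 614125


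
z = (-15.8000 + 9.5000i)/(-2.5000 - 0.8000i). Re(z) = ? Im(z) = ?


Multiply by conjugate: (-15.8000 + 9.5000i)(-2.5000 + 0.8000i) / ((-2.5)^2 + (-0.8)^2)
Numerator real = -15.8*(-2.5) + 9.5*(-0.8) = 31.9
Numerator imag = 9.5*(-2.5) - (-15.8)*(-0.8) = -36.39
Denominator = 6.89
Re(z) = 31.9/6.89 = 4.6299
Im(z) = -36.39/6.89 = -5.2816

Re(z) = 4.6299, Im(z) = -5.2816


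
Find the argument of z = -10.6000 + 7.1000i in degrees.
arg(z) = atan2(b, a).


Re = -10.6, Im = 7.1
arg = atan2(7.1, -10.6) = 146.1854 degrees

arg(z) = 146.1854 degrees


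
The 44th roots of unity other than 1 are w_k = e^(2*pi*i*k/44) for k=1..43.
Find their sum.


With w = e^(2*pi*i/44), all 44 of the 44th roots of unity w^0 = 1, w, ..., w^(43) sum to 0: 1 + w + ... + w^(43) = (1 - w^44)/(1 - w) = 0 since w^44 = 1, w ≠ 1.
Removing the root 1: w + w^2 + ... + w^(43) = 0 - 1 = -1

Sum = -1


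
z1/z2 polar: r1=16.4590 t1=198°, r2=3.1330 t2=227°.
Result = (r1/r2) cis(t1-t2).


r = 16.4590 / 3.1330 = 5.2534
theta = 198° - 227° = -29° = 331° (mod 360)

5.2534 cis(331°)


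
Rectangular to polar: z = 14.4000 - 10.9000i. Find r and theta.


r = sqrt(207.36+118.81) = sqrt(326.17) = 18.0602
theta = atan2(-10.9, 14.4) = -37.1237 degrees

r = 18.0602, theta = -37.1237 degrees


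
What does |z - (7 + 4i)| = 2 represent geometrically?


|z - z0| = r is a circle with center z0 and radius r.
Center = (7, 4), radius = 2

Circle with center (7, 4) and radius 2


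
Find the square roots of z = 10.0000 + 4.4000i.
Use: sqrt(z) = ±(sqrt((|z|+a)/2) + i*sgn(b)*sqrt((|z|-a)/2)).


|z| = sqrt(100+19.36) = 10.9252
sqrt((|z|+a)/2) = sqrt((10.9252+10)/2) = sqrt(10.4626) = 3.2346
sqrt((|z|-a)/2) = sqrt((10.9252-10)/2) = sqrt(0.4626) = 0.6801

±(3.2346 + 0.6801i) i.e. 3.2346 + 0.6801i and -3.2346 - 0.6801i


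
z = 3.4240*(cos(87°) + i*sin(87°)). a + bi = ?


a = 3.4240*cos(87°) = 3.4240*0.05234 = 0.1792
b = 3.4240*sin(87°) = 3.4240*0.99863 = 3.4193

0.1792 + 3.4193i


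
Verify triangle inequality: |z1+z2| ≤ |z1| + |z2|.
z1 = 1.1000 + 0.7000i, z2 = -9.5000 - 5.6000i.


|z1| = sqrt(1.1^2 + 0.7^2) = sqrt(1.7) = 1.3038
|z2| = sqrt((-9.5)^2 + (-5.6)^2) = sqrt(121.61) = 11.0277
z1+z2 = -8.4000 - 4.9000i
|z1+z2| = sqrt(94.57) = 9.7247
|z1|+|z2| = 1.3038 + 11.0277 = 12.3315

|z1+z2| = 9.7247 ≤ |z1|+|z2| = 12.3315 (verified)


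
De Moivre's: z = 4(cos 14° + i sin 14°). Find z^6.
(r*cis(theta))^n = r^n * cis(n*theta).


r^6 = 4^6 = 4096
n*theta = 6*14° = 84° = 84° (mod 360)
a = 4096*cos(84°) = 428.1486
b = 4096*sin(84°) = 4073.5617

4096 cis(84°) = 428.1486 + 4073.5617i


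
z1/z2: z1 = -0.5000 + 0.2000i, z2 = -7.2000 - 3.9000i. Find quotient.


Conjugate of z2 = -7.2000 + 3.9000i
Numerator: (-0.5000 + 0.2000i)(-7.2000 + 3.9000i) = 2.8200 - 3.3900i
Denominator: (-7.2)^2 + (-3.9)^2 = 67.05
Result = (2.8200 - 3.3900i)/67.05

0.0421 - 0.0506i


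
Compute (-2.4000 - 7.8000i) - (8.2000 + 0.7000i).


Real: -2.4 - 8.2 = -10.6
Imag: -7.8 - 0.7 = -8.5

-10.6000 - 8.5000i


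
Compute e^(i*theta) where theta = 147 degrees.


cos(147°) = -0.8387
sin(147°) = 0.5446

e^(i*147°) = -0.8387 + 0.5446i


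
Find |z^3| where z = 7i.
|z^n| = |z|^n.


|z| = sqrt(0+49) = sqrt(49) = 7
|z^3| = |z|^3 = 7^3 = 343

|z^3| = 343


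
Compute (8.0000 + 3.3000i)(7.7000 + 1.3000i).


Real = 8*7.7 - 3.3*1.3 = 61.6 - 4.29 = 57.31
Imag = 8*1.3 + 7.7*3.3 = 10.4 + 25.41 = 35.81

57.3100 + 35.8100i


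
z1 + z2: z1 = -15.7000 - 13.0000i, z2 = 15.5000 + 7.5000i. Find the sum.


Real: -15.7 + 15.5 = -0.2
Imag: -13 + 7.5 = -5.5

-0.2000 - 5.5000i


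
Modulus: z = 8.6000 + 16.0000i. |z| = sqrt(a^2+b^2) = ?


|z| = sqrt(8.6^2 + 16^2) = sqrt(73.96 + 256) = sqrt(329.96) = 18.1648

|z| = 18.1648


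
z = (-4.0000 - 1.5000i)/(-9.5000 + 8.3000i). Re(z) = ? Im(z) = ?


Multiply by conjugate: (-4.0000 - 1.5000i)(-9.5000 - 8.3000i) / ((-9.5)^2 + 8.3^2)
Numerator real = -4*(-9.5) - (1.5)*8.3 = 25.55
Numerator imag = -1.5*(-9.5) - (-4)*8.3 = 47.45
Denominator = 159.14
Re(z) = 25.55/159.14 = 0.1606
Im(z) = 47.45/159.14 = 0.2982

Re(z) = 0.1606, Im(z) = 0.2982


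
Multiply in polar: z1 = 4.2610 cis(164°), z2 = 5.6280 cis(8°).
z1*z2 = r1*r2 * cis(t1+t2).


r = 4.2610 * 5.6280 = 23.9809
theta = 164° + 8° = 172° = 172° (mod 360)

23.9809 cis(172°)


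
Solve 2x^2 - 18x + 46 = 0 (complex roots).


disc = (-18)^2 - 4*2*46 = 324 - 368 = -44
sqrt(|disc|) = sqrt(44) = 6.6332
Real part = 18/(2*2) = 4.5000
Imag part = 6.6332/(2*2) = 1.6583

4.5000 ± 1.6583i


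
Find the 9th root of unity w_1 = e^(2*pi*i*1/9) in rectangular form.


Angle = 360*1/9 = 40°
a = cos(40°) = 0.7660
b = sin(40°) = 0.6428

0.7660 + 0.6428i


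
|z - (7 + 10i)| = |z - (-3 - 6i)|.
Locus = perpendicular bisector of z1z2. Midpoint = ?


Equal distances means the locus is the perpendicular bisector of z1 and z2.
Midpoint = ((7+(-3))/2, (10+(-6))/2) = (2.0000, 2.0000)

Perpendicular bisector through (2.0000, 2.0000)


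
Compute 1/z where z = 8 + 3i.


|z|^2 = 64+9 = 73
1/z = (8 - 3i)/73

1/z = 0.1096 - 0.0411i


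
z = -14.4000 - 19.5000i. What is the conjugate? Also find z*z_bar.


z_bar = -14.4000 + 19.5000i
z*z_bar = (-14.4)^2 + (-19.5)^2 = 207.36 + 380.25 = 587.61

z_bar = -14.4000 + 19.5000i, z*z_bar = 587.61


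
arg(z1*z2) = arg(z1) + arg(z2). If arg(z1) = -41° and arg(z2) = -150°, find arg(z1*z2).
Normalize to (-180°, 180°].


arg(z1*z2) = -41° - 150° = -191°
Normalized to (-180°, 180°]: 169°

169°


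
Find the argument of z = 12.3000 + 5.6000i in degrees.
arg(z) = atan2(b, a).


Re = 12.3, Im = 5.6
arg = atan2(5.6, 12.3) = 24.4790 degrees

arg(z) = 24.4790 degrees


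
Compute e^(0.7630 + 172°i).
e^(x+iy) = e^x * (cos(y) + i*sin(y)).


e^0.7630 = 2.1447
cos(172°) = -0.99027
sin(172°) = 0.1392
Real = 2.1447*(-0.99027) = -2.1238
Imag = 2.1447*0.1392 = 0.2985

-2.1238 + 0.2985i


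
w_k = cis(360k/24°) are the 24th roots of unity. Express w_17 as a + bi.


Angle = 360*17/24 = 255°
a = cos(255°) = -0.2588
b = sin(255°) = -0.9659

-0.2588 - 0.9659i


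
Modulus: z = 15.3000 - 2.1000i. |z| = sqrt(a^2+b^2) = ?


|z| = sqrt(15.3^2 + (-2.1)^2) = sqrt(234.09 + 4.41) = sqrt(238.5) = 15.4434

|z| = 15.4434


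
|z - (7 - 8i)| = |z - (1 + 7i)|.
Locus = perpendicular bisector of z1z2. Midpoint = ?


Equal distances means the locus is the perpendicular bisector of z1 and z2.
Midpoint = ((7+1)/2, (-8+7)/2) = (4.0000, -0.5000)

Perpendicular bisector through (4.0000, -0.5000)


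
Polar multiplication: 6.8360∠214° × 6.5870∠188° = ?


r = 6.8360 * 6.5870 = 45.0287
theta = 214° + 188° = 402° = 42° (mod 360)

45.0287 cis(42°)


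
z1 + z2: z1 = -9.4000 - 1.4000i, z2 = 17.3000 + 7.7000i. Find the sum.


Real: -9.4 + 17.3 = 7.9
Imag: -1.4 + 7.7 = 6.3

7.9000 + 6.3000i


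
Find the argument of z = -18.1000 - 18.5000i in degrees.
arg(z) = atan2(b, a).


Re = -18.1, Im = -18.5
arg = atan2(-18.5, -18.1) = -134.3738 degrees

arg(z) = -134.3738 degrees


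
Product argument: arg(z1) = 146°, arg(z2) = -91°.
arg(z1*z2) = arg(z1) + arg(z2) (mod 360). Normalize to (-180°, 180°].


arg(z1*z2) = 146° - 91° = 55°
Normalized to (-180°, 180°]: 55°

55°


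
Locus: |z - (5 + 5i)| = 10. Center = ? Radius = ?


|z - z0| = r is a circle with center z0 and radius r.
Center = (5, 5), radius = 10

Circle with center (5, 5) and radius 10


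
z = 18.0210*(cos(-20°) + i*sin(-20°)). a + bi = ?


a = 18.0210*cos(-20°) = 18.0210*0.93969 = 16.9342
b = 18.0210*sin(-20°) = 18.0210*(-0.34202) = -6.1635

16.9342 - 6.1635i


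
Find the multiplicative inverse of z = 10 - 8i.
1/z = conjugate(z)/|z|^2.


|z|^2 = 100+64 = 164
1/z = (10 + 8i)/164

1/z = 0.0610 + 0.0488i


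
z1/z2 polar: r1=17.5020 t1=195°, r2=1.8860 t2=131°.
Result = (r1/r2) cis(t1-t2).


r = 17.5020 / 1.8860 = 9.2800
theta = 195° - 131° = 64° = 64° (mod 360)

9.2800 cis(64°)


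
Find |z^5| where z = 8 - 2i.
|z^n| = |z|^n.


|z| = sqrt(64+4) = sqrt(68) = 8.2462
|z^5| = |z|^5 = (sqrt(68))^5 = 68^2 * sqrt(68) = 4624*sqrt(68)

|z^5| = 4624*sqrt(68) ≈ 38130.4808


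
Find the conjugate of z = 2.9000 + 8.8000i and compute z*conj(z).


z_bar = 2.9000 - 8.8000i
z*z_bar = 2.9^2 + 8.8^2 = 8.41 + 77.44 = 85.85

z_bar = 2.9000 - 8.8000i, z*z_bar = 85.85


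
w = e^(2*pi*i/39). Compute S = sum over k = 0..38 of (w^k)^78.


The roots are w_k = w^k with w = e^(2*pi*i/39), and (w^k)^78 = (w^78)^k.
So S = 1 + u + u^2 + ... + u^(38) with u = w^78.
78 = 2*39 + 0, so 78 is a multiple of 39 and u = (w^39)^2 = 1.
Every one of the 39 terms equals 1: S = 39

S = 39


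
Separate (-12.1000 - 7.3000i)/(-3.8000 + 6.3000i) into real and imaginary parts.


Multiply by conjugate: (-12.1000 - 7.3000i)(-3.8000 - 6.3000i) / ((-3.8)^2 + 6.3^2)
Numerator real = -12.1*(-3.8) - (7.3)*6.3 = -0.01
Numerator imag = -7.3*(-3.8) - (-12.1)*6.3 = 103.97
Denominator = 54.13
Re(z) = -0.01/54.13 = -0.0002
Im(z) = 103.97/54.13 = 1.9207

Re(z) = -0.0002, Im(z) = 1.9207


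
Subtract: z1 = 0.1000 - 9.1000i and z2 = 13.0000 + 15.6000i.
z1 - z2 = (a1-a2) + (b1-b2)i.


Real: 0.1 - 13 = -12.9
Imag: -9.1 - 15.6 = -24.7

-12.9000 - 24.7000i


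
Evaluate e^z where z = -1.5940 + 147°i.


e^-1.5940 = 0.2031
cos(147°) = -0.8387
sin(147°) = 0.5446
Real = 0.2031*(-0.8387) = -0.1703
Imag = 0.2031*0.5446 = 0.1106

-0.1703 + 0.1106i


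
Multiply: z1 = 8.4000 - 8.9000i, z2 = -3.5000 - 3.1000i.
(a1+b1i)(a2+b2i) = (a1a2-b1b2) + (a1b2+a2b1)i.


Real = 8.4*(-3.5) - (-8.9)*(-3.1) = -29.4 - 27.59 = -56.99
Imag = 8.4*(-3.1) - (3.5)*(-8.9) = -26.04 + 31.15 = 5.11

-56.9900 + 5.1100i


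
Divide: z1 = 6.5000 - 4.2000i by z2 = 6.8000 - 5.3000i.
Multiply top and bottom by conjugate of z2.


Conjugate of z2 = 6.8000 + 5.3000i
Numerator: (6.5000 - 4.2000i)(6.8000 + 5.3000i) = 66.4600 + 5.8900i
Denominator: 6.8^2 + (-5.3)^2 = 74.33
Result = (66.4600 + 5.8900i)/74.33

0.8941 + 0.0792i


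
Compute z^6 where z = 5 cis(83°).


r^6 = 5^6 = 15625
n*theta = 6*83° = 498° = 138° (mod 360)
a = 15625*cos(138°) = -11611.6379
b = 15625*sin(138°) = 10455.1657

15625 cis(138°) = -11611.6379 + 10455.1657i


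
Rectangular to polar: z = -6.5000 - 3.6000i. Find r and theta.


r = sqrt(42.25+12.96) = sqrt(55.21) = 7.4303
theta = atan2(-3.6, -6.5) = -151.0203 degrees

r = 7.4303, theta = -151.0203 degrees


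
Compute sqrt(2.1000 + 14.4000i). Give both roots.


|z| = sqrt(4.41+207.36) = 14.5523
sqrt((|z|+a)/2) = sqrt((14.5523+2.1)/2) = sqrt(8.3262) = 2.8855
sqrt((|z|-a)/2) = sqrt((14.5523-2.1)/2) = sqrt(6.2262) = 2.4952

±(2.8855 + 2.4952i) i.e. 2.8855 + 2.4952i and -2.8855 - 2.4952i


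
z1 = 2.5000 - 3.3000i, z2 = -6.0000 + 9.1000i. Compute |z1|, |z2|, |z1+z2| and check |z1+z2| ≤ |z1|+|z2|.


|z1| = sqrt(2.5^2 + (-3.3)^2) = sqrt(17.14) = 4.1400
|z2| = sqrt((-6)^2 + 9.1^2) = sqrt(118.81) = 10.9000
z1+z2 = -3.5000 + 5.8000i
|z1+z2| = sqrt(45.89) = 6.7742
|z1|+|z2| = 4.1400 + 10.9000 = 15.0400

|z1+z2| = 6.7742 ≤ |z1|+|z2| = 15.0400 (verified)


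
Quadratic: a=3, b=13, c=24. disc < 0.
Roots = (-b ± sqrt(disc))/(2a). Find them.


disc = 13^2 - 4*3*24 = 169 - 288 = -119
sqrt(|disc|) = sqrt(119) = 10.9087
Real part = -13/(2*3) = -2.1667
Imag part = 10.9087/(2*3) = 1.8181

-2.1667 ± 1.8181i


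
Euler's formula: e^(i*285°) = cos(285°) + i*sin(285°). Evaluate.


cos(285°) = 0.2588
sin(285°) = -0.9659

e^(i*285°) = 0.2588 - 0.9659i


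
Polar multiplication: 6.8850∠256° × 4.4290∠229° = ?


r = 6.8850 * 4.4290 = 30.4937
theta = 256° + 229° = 485° = 125° (mod 360)

30.4937 cis(125°)


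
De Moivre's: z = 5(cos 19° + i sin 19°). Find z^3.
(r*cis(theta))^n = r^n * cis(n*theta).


r^3 = 5^3 = 125
n*theta = 3*19° = 57° = 57° (mod 360)
a = 125*cos(57°) = 68.0799
b = 125*sin(57°) = 104.8338

125 cis(57°) = 68.0799 + 104.8338i


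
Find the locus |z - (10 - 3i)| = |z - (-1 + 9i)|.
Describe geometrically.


Equal distances means the locus is the perpendicular bisector of z1 and z2.
Midpoint = ((10+(-1))/2, (-3+9)/2) = (4.5000, 3.0000)

Perpendicular bisector through (4.5000, 3.0000)


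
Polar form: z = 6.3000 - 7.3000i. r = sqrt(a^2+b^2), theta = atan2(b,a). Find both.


r = sqrt(39.69+53.29) = sqrt(92.98) = 9.6426
theta = atan2(-7.3, 6.3) = -49.2054 degrees

r = 9.6426, theta = -49.2054 degrees


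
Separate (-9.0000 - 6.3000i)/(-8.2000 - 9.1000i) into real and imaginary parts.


Multiply by conjugate: (-9.0000 - 6.3000i)(-8.2000 + 9.1000i) / ((-8.2)^2 + (-9.1)^2)
Numerator real = -9*(-8.2) - (6.3)*(-9.1) = 131.13
Numerator imag = -6.3*(-8.2) - (-9)*(-9.1) = -30.24
Denominator = 150.05
Re(z) = 131.13/150.05 = 0.8739
Im(z) = -30.24/150.05 = -0.2015

Re(z) = 0.8739, Im(z) = -0.2015


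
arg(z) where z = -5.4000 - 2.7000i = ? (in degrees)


Re = -5.4, Im = -2.7
arg = atan2(-2.7, -5.4) = -153.4349 degrees

arg(z) = -153.4349 degrees


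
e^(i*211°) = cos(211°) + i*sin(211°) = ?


cos(211°) = -0.8572
sin(211°) = -0.5150

e^(i*211°) = -0.8572 - 0.5150i


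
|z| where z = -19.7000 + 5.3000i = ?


|z| = sqrt((-19.7)^2 + 5.3^2) = sqrt(388.09 + 28.09) = sqrt(416.18) = 20.4005

|z| = 20.4005


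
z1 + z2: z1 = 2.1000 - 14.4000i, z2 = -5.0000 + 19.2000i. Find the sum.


Real: 2.1 - 5 = -2.9
Imag: -14.4 + 19.2 = 4.8

-2.9000 + 4.8000i


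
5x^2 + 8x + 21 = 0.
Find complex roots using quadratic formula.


disc = 8^2 - 4*5*21 = 64 - 420 = -356
sqrt(|disc|) = sqrt(356) = 18.8680
Real part = -8/(2*5) = -0.8000
Imag part = 18.8680/(2*5) = 1.8868

-0.8000 ± 1.8868i


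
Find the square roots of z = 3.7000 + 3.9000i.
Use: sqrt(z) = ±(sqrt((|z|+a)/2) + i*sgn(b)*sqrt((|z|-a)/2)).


|z| = sqrt(13.69+15.21) = 5.3759
sqrt((|z|+a)/2) = sqrt((5.3759+3.7)/2) = sqrt(4.5379) = 2.1302
sqrt((|z|-a)/2) = sqrt((5.3759-3.7)/2) = sqrt(0.8379) = 0.9154

±(2.1302 + 0.9154i) i.e. 2.1302 + 0.9154i and -2.1302 - 0.9154i


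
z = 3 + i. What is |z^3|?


|z| = sqrt(9+1) = sqrt(10) = 3.1623
|z^3| = |z|^3 = (sqrt(10))^3 = 10*sqrt(10)

|z^3| = 10*sqrt(10) ≈ 31.6228


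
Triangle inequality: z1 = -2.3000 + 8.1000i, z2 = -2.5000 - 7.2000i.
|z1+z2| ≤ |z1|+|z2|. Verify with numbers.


|z1| = sqrt((-2.3)^2 + 8.1^2) = sqrt(70.9) = 8.4202
|z2| = sqrt((-2.5)^2 + (-7.2)^2) = sqrt(58.09) = 7.6217
z1+z2 = -4.8000 + 0.9000i
|z1+z2| = sqrt(23.85) = 4.8836
|z1|+|z2| = 8.4202 + 7.6217 = 16.0419

|z1+z2| = 4.8836 ≤ |z1|+|z2| = 16.0419 (verified)


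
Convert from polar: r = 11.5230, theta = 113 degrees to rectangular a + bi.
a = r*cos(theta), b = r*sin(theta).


a = 11.5230*cos(113°) = 11.5230*(-0.39073) = -4.5024
b = 11.5230*sin(113°) = 11.5230*0.920505 = 10.6070

-4.5024 + 10.6070i


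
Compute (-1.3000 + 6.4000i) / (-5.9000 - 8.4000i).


Conjugate of z2 = -5.9000 + 8.4000i
Numerator: (-1.3000 + 6.4000i)(-5.9000 + 8.4000i) = -46.0900 - 48.6800i
Denominator: (-5.9)^2 + (-8.4)^2 = 105.37
Result = (-46.0900 - 48.6800i)/105.37

-0.4374 - 0.4620i


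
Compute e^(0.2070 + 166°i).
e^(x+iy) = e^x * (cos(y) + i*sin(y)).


e^0.2070 = 1.22998
cos(166°) = -0.9703
sin(166°) = 0.24192
Real = 1.22998*(-0.9703) = -1.1934
Imag = 1.22998*0.24192 = 0.2976

-1.1934 + 0.2976i


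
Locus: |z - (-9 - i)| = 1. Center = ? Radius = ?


|z - z0| = r is a circle with center z0 and radius r.
Center = (-9, -1), radius = 1

Circle with center (-9, -1) and radius 1


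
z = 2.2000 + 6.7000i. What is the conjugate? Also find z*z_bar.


z_bar = 2.2000 - 6.7000i
z*z_bar = 2.2^2 + 6.7^2 = 4.84 + 44.89 = 49.73

z_bar = 2.2000 - 6.7000i, z*z_bar = 49.73


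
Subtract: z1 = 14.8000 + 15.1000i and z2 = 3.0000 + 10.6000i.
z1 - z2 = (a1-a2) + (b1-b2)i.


Real: 14.8 - 3 = 11.8
Imag: 15.1 - 10.6 = 4.5

11.8000 + 4.5000i


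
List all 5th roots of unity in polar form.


The 5th roots of unity are cis(360k/5°) for k=0..4
Angle step = 360/5 = 72°
Primitive root: cis(72°)
Primitive root = 0.3090 + 0.9511i

5 roots at angles: 0°, 72°, 144°, 216°, 288°


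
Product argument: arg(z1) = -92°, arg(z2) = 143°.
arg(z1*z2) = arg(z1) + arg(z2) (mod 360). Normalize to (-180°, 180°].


arg(z1*z2) = -92° + 143° = 51°
Normalized to (-180°, 180°]: 51°

51°


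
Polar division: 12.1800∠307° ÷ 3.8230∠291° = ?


r = 12.1800 / 3.8230 = 3.1860
theta = 307° - 291° = 16° = 16° (mod 360)

3.1860 cis(16°)


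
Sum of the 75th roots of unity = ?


The sum of all 75th roots of unity is 0.
Geometric series: (1 - w^75)/(1 - w) = (1-1)/(1-w) = 0 since w^75 = 1, w ≠ 1.
Alternatively: coefficient of z^74 in z^75 - 1 is 0.

0


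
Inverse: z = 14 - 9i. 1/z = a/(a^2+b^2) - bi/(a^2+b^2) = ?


|z|^2 = 196+81 = 277
1/z = (14 + 9i)/277

1/z = 0.0505 + 0.0325i


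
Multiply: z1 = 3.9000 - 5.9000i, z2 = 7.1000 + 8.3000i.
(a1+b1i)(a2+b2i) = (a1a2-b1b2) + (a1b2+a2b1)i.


Real = 3.9*7.1 - (-5.9)*8.3 = 27.69 - (-48.97) = 76.66
Imag = 3.9*8.3 + 7.1*(-5.9) = 32.37 - (41.89) = -9.52

76.6600 - 9.5200i


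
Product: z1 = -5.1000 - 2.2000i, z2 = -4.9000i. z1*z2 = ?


Real = -5.1*0 - (-2.2)*(-4.9) = 0 - 10.78 = -10.78
Imag = -5.1*(-4.9) + 0*(-2.2) = 24.99 + 0 = 24.99

-10.7800 + 24.9900i


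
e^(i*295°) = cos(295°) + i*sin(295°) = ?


cos(295°) = 0.4226
sin(295°) = -0.9063

e^(i*295°) = 0.4226 - 0.9063i


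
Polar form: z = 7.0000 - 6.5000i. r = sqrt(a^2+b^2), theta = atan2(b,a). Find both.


r = sqrt(49+42.25) = sqrt(91.25) = 9.5525
theta = atan2(-6.5, 7) = -42.8789 degrees

r = 9.5525, theta = -42.8789 degrees


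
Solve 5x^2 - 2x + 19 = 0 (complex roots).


disc = (-2)^2 - 4*5*19 = 4 - 380 = -376
sqrt(|disc|) = sqrt(376) = 19.3907
Real part = 2/(2*5) = 0.2000
Imag part = 19.3907/(2*5) = 1.9391

0.2000 ± 1.9391i


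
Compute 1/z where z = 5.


|z|^2 = 25+0 = 25
1/z = (5 - 0i)/25

1/z = 0.2000 + 0i


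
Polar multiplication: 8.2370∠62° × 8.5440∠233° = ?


r = 8.2370 * 8.5440 = 70.3769
theta = 62° + 233° = 295° = 295° (mod 360)

70.3769 cis(295°)


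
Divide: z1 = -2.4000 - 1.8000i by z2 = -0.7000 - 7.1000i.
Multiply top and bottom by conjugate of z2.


Conjugate of z2 = -0.7000 + 7.1000i
Numerator: (-2.4000 - 1.8000i)(-0.7000 + 7.1000i) = 14.4600 - 15.7800i
Denominator: (-0.7)^2 + (-7.1)^2 = 50.9
Result = (14.4600 - 15.7800i)/50.9

0.2841 - 0.3100i


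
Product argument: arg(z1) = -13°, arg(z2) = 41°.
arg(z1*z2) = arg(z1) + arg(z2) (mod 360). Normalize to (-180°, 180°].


arg(z1*z2) = -13° + 41° = 28°
Normalized to (-180°, 180°]: 28°

28°


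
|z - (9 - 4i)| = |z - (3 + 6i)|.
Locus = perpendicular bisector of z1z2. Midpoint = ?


Equal distances means the locus is the perpendicular bisector of z1 and z2.
Midpoint = ((9+3)/2, (-4+6)/2) = (6.0000, 1.0000)

Perpendicular bisector through (6.0000, 1.0000)


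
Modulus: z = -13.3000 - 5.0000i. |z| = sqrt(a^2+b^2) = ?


|z| = sqrt((-13.3)^2 + (-5)^2) = sqrt(176.89 + 25) = sqrt(201.89) = 14.2088

|z| = 14.2088


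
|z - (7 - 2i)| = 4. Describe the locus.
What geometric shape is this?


|z - z0| = r is a circle with center z0 and radius r.
Center = (7, -2), radius = 4

Circle with center (7, -2) and radius 4


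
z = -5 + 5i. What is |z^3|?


|z| = sqrt(25+25) = sqrt(50) = 7.0711
|z^3| = |z|^3 = (sqrt(50))^3 = 50*sqrt(50)

|z^3| = 50*sqrt(50) ≈ 353.5534


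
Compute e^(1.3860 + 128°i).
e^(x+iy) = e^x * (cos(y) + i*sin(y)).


e^1.3860 = 3.9988
cos(128°) = -0.61566
sin(128°) = 0.788
Real = 3.9988*(-0.61566) = -2.4619
Imag = 3.9988*0.788 = 3.1511

-2.4619 + 3.1511i


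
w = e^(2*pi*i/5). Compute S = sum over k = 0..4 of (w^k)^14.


The roots are w_k = w^k with w = e^(2*pi*i/5), and (w^k)^14 = (w^14)^k.
So S = 1 + u + u^2 + ... + u^(4) with u = w^14.
14 = 2*5 + 4, so 14 is not a multiple of 5: u = (w^5)^2 * w^4 = w^4 ≠ 1 (w is a primitive 5th root), while u^5 = (w^5)^14 = 1.
Geometric series: S = (1 - u^5)/(1 - u) = (1 - 1)/(1 - u) = 0

S = 0


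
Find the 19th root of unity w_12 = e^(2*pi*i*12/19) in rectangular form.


Angle = 360*12/19 = 227.3684°
a = cos(227.3684°) = -0.6773
b = sin(227.3684°) = -0.7357

-0.6773 - 0.7357i


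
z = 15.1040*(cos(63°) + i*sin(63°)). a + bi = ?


a = 15.1040*cos(63°) = 15.1040*0.45399 = 6.8571
b = 15.1040*sin(63°) = 15.1040*0.89101 = 13.4578

6.8571 + 13.4578i


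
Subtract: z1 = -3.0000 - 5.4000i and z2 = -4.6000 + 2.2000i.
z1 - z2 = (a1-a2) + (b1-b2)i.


Real: -3 + 4.6 = 1.6
Imag: -5.4 - 2.2 = -7.6

1.6000 - 7.6000i


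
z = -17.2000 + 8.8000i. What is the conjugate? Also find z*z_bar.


z_bar = -17.2000 - 8.8000i
z*z_bar = (-17.2)^2 + 8.8^2 = 295.84 + 77.44 = 373.28

z_bar = -17.2000 - 8.8000i, z*z_bar = 373.28


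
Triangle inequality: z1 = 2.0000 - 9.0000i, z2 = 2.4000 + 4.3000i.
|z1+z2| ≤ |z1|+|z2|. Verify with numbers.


|z1| = sqrt(2^2 + (-9)^2) = sqrt(85) = 9.2195
|z2| = sqrt(2.4^2 + 4.3^2) = sqrt(24.25) = 4.9244
z1+z2 = 4.4000 - 4.7000i
|z1+z2| = sqrt(41.45) = 6.4382
|z1|+|z2| = 9.2195 + 4.9244 = 14.1439

|z1+z2| = 6.4382 ≤ |z1|+|z2| = 14.1439 (verified)


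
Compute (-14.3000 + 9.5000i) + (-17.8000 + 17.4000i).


Real: -14.3 - 17.8 = -32.1
Imag: 9.5 + 17.4 = 26.9

-32.1000 + 26.9000i


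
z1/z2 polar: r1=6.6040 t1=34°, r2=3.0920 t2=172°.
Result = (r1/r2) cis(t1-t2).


r = 6.6040 / 3.0920 = 2.1358
theta = 34° - 172° = -138° = 222° (mod 360)

2.1358 cis(222°)


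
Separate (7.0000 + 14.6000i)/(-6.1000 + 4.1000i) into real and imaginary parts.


Multiply by conjugate: (7.0000 + 14.6000i)(-6.1000 - 4.1000i) / ((-6.1)^2 + 4.1^2)
Numerator real = 7*(-6.1) + 14.6*4.1 = 17.16
Numerator imag = 14.6*(-6.1) - 7*4.1 = -117.76
Denominator = 54.02
Re(z) = 17.16/54.02 = 0.3177
Im(z) = -117.76/54.02 = -2.1799

Re(z) = 0.3177, Im(z) = -2.1799


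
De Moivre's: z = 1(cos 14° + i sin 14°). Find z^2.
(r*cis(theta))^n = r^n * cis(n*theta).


r^2 = 1^2 = 1
n*theta = 2*14° = 28° = 28° (mod 360)
a = 1*cos(28°) = 0.8829
b = 1*sin(28°) = 0.4695

1 cis(28°) = 0.8829 + 0.4695i


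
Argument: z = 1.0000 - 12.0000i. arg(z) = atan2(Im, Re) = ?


Re = 1, Im = -12
arg = atan2(-12, 1) = -85.2364 degrees

arg(z) = -85.2364 degrees


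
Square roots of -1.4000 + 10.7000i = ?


|z| = sqrt(1.96+114.49) = 10.7912
sqrt((|z|+a)/2) = sqrt((10.7912+(-1.4))/2) = sqrt(4.6956) = 2.1669
sqrt((|z|-a)/2) = sqrt((10.7912-(-1.4))/2) = sqrt(6.0956) = 2.4689

±(2.1669 + 2.4689i) i.e. 2.1669 + 2.4689i and -2.1669 - 2.4689i


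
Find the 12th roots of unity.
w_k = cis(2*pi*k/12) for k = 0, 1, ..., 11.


The 12th roots of unity are cis(360k/12°) for k=0..11
Angle step = 360/12 = 30°
Primitive root: cis(30°)
Primitive root = 0.8660 + 0.5000i

12 roots at angles: 0°, 30°, 60°, 90°, 120°, 150°, 180°, 210°, 240°, 270°, 300°, 330°


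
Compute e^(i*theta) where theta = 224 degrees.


cos(224°) = -0.7193
sin(224°) = -0.6947

e^(i*224°) = -0.7193 - 0.6947i


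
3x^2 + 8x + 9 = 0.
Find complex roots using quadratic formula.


disc = 8^2 - 4*3*9 = 64 - 108 = -44
sqrt(|disc|) = sqrt(44) = 6.6332
Real part = -8/(2*3) = -1.3333
Imag part = 6.6332/(2*3) = 1.1055

-1.3333 ± 1.1055i


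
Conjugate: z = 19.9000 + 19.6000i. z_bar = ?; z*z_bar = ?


z_bar = 19.9000 - 19.6000i
z*z_bar = 19.9^2 + 19.6^2 = 396.01 + 384.16 = 780.17

z_bar = 19.9000 - 19.6000i, z*z_bar = 780.17


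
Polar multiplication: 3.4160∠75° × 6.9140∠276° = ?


r = 3.4160 * 6.9140 = 23.6182
theta = 75° + 276° = 351° = 351° (mod 360)

23.6182 cis(351°)


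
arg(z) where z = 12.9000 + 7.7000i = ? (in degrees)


Re = 12.9, Im = 7.7
arg = atan2(7.7, 12.9) = 30.8329 degrees

arg(z) = 30.8329 degrees


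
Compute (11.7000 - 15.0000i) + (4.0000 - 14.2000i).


Real: 11.7 + 4 = 15.7
Imag: -15 - 14.2 = -29.2

15.7000 - 29.2000i


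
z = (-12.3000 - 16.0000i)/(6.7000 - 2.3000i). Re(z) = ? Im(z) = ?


Multiply by conjugate: (-12.3000 - 16.0000i)(6.7000 + 2.3000i) / (6.7^2 + (-2.3)^2)
Numerator real = -12.3*6.7 - (16)*(-2.3) = -45.61
Numerator imag = -16*6.7 - (-12.3)*(-2.3) = -135.49
Denominator = 50.18
Re(z) = -45.61/50.18 = -0.9089
Im(z) = -135.49/50.18 = -2.7001

Re(z) = -0.9089, Im(z) = -2.7001


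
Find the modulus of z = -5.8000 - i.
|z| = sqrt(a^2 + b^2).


|z| = sqrt((-5.8)^2 + (-1)^2) = sqrt(33.64 + 1) = sqrt(34.64) = 5.8856

|z| = 5.8856


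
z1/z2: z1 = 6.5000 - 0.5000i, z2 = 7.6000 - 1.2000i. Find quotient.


Conjugate of z2 = 7.6000 + 1.2000i
Numerator: (6.5000 - 0.5000i)(7.6000 + 1.2000i) = 50.0000 + 4.0000i
Denominator: 7.6^2 + (-1.2)^2 = 59.2
Result = (50.0000 + 4.0000i)/59.2

0.8446 + 0.0676i


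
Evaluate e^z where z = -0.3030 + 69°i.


e^-0.3030 = 0.7386
cos(69°) = 0.3584
sin(69°) = 0.93358
Real = 0.7386*0.3584 = 0.2647
Imag = 0.7386*0.93358 = 0.6895

0.2647 + 0.6895i


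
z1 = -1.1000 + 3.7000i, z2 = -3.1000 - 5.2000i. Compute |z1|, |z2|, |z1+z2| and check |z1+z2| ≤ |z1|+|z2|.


|z1| = sqrt((-1.1)^2 + 3.7^2) = sqrt(14.9) = 3.8601
|z2| = sqrt((-3.1)^2 + (-5.2)^2) = sqrt(36.65) = 6.0539
z1+z2 = -4.2000 - 1.5000i
|z1+z2| = sqrt(19.89) = 4.4598
|z1|+|z2| = 3.8601 + 6.0539 = 9.9140

|z1+z2| = 4.4598 ≤ |z1|+|z2| = 9.9140 (verified)


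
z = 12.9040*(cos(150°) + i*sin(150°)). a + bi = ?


a = 12.9040*cos(150°) = 12.9040*(-0.866025) = -11.1752
b = 12.9040*sin(150°) = 12.9040*0.5 = 6.4520

-11.1752 + 6.4520i


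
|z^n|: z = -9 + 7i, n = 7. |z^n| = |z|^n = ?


|z| = sqrt(81+49) = sqrt(130) = 11.4018
|z^7| = |z|^7 = (sqrt(130))^7 = 130^3 * sqrt(130) = 2197000*sqrt(130)

|z^7| = 2197000*sqrt(130) ≈ 25049654.0894


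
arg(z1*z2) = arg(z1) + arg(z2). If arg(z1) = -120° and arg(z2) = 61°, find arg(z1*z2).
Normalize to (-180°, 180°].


arg(z1*z2) = -120° + 61° = -59°
Normalized to (-180°, 180°]: -59°

-59°


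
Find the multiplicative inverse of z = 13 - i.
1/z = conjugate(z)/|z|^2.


|z|^2 = 169+1 = 170
1/z = (13 + 1i)/170

1/z = 0.0765 + 0.0059i


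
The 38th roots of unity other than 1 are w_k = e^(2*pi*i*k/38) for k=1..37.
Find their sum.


With w = e^(2*pi*i/38), all 38 of the 38th roots of unity w^0 = 1, w, ..., w^(37) sum to 0: 1 + w + ... + w^(37) = (1 - w^38)/(1 - w) = 0 since w^38 = 1, w ≠ 1.
Removing the root 1: w + w^2 + ... + w^(37) = 0 - 1 = -1

Sum = -1


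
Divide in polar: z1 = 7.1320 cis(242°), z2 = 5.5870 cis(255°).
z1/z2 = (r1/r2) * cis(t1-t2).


r = 7.1320 / 5.5870 = 1.2765
theta = 242° - 255° = -13° = 347° (mod 360)

1.2765 cis(347°)


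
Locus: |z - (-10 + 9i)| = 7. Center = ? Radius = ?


|z - z0| = r is a circle with center z0 and radius r.
Center = (-10, 9), radius = 7

Circle with center (-10, 9) and radius 7


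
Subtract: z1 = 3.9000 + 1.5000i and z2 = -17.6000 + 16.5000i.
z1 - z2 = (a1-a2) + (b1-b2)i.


Real: 3.9 + 17.6 = 21.5
Imag: 1.5 - 16.5 = -15

21.5000 - 15.0000i


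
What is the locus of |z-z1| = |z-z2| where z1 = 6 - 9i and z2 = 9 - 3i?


Equal distances means the locus is the perpendicular bisector of z1 and z2.
Midpoint = ((6+9)/2, (-9+(-3))/2) = (7.5000, -6.0000)

Perpendicular bisector through (7.5000, -6.0000)


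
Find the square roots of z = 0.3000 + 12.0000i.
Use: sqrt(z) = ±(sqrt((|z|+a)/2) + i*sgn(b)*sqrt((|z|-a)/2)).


|z| = sqrt(0.09+144) = 12.0037
sqrt((|z|+a)/2) = sqrt((12.0037+0.3)/2) = sqrt(6.1519) = 2.4803
sqrt((|z|-a)/2) = sqrt((12.0037-0.3)/2) = sqrt(5.8519) = 2.4191

±(2.4803 + 2.4191i) i.e. 2.4803 + 2.4191i and -2.4803 - 2.4191i


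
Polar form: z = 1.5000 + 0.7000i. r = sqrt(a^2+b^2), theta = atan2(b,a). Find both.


r = sqrt(2.25+0.49) = sqrt(2.74) = 1.6553
theta = atan2(0.7, 1.5) = 25.0169 degrees

r = 1.6553, theta = 25.0169 degrees


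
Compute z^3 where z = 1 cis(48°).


r^3 = 1^3 = 1
n*theta = 3*48° = 144° = 144° (mod 360)
a = 1*cos(144°) = -0.8090
b = 1*sin(144°) = 0.5878

1 cis(144°) = -0.8090 + 0.5878i


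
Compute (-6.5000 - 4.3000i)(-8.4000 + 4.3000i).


Real = -6.5*(-8.4) - (-4.3)*4.3 = 54.6 - (-18.49) = 73.09
Imag = -6.5*4.3 - (8.4)*(-4.3) = -27.95 + 36.12 = 8.17

73.0900 + 8.1700i


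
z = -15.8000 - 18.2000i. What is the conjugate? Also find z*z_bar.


z_bar = -15.8000 + 18.2000i
z*z_bar = (-15.8)^2 + (-18.2)^2 = 249.64 + 331.24 = 580.88

z_bar = -15.8000 + 18.2000i, z*z_bar = 580.88


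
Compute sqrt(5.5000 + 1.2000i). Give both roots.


|z| = sqrt(30.25+1.44) = 5.6294
sqrt((|z|+a)/2) = sqrt((5.6294+5.5)/2) = sqrt(5.5647) = 2.3590
sqrt((|z|-a)/2) = sqrt((5.6294-5.5)/2) = sqrt(0.0647) = 0.2543

±(2.3590 + 0.2543i) i.e. 2.3590 + 0.2543i and -2.3590 - 0.2543i


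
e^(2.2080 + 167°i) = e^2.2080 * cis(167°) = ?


e^2.2080 = 9.0975
cos(167°) = -0.97437
sin(167°) = 0.22495
Real = 9.0975*(-0.97437) = -8.8643
Imag = 9.0975*0.22495 = 2.0465

-8.8643 + 2.0465i


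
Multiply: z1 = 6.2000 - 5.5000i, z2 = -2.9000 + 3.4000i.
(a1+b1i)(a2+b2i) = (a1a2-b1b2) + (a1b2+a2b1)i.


Real = 6.2*(-2.9) - (-5.5)*3.4 = -17.98 - (-18.7) = 0.72
Imag = 6.2*3.4 - (2.9)*(-5.5) = 21.08 + 15.95 = 37.03

0.7200 + 37.0300i


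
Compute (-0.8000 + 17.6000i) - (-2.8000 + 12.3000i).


Real: -0.8 + 2.8 = 2
Imag: 17.6 - 12.3 = 5.3

2.0000 + 5.3000i


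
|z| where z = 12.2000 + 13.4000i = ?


|z| = sqrt(12.2^2 + 13.4^2) = sqrt(148.84 + 179.56) = sqrt(328.4) = 18.1218

|z| = 18.1218


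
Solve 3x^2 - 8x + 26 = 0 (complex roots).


disc = (-8)^2 - 4*3*26 = 64 - 312 = -248
sqrt(|disc|) = sqrt(248) = 15.7480
Real part = 8/(2*3) = 1.3333
Imag part = 15.7480/(2*3) = 2.6247

1.3333 ± 2.6247i


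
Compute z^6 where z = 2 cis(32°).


r^6 = 2^6 = 64
n*theta = 6*32° = 192° = 192° (mod 360)
a = 64*cos(192°) = -62.6014
b = 64*sin(192°) = -13.3063

64 cis(192°) = -62.6014 - 13.3063i


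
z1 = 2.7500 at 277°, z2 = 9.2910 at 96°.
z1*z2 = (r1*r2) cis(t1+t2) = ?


r = 2.7500 * 9.2910 = 25.5503
theta = 277° + 96° = 373° = 13° (mod 360)

25.5503 cis(13°)


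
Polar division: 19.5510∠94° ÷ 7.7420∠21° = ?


r = 19.5510 / 7.7420 = 2.5253
theta = 94° - 21° = 73° = 73° (mod 360)

2.5253 cis(73°)


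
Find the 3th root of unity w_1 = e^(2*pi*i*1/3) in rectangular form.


Angle = 360*1/3 = 120°
a = cos(120°) = -0.5000
b = sin(120°) = 0.8660

-0.5000 + 0.8660i


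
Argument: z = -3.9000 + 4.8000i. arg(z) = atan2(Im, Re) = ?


Re = -3.9, Im = 4.8
arg = atan2(4.8, -3.9) = 129.0939 degrees

arg(z) = 129.0939 degrees


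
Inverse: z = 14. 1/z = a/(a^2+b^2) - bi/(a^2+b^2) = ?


|z|^2 = 196+0 = 196
1/z = (14 - 0i)/196

1/z = 0.0714 + 0i


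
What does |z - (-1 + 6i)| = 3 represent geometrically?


|z - z0| = r is a circle with center z0 and radius r.
Center = (-1, 6), radius = 3

Circle with center (-1, 6) and radius 3


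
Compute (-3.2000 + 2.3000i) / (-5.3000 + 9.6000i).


Conjugate of z2 = -5.3000 - 9.6000i
Numerator: (-3.2000 + 2.3000i)(-5.3000 - 9.6000i) = 39.0400 + 18.5300i
Denominator: (-5.3)^2 + 9.6^2 = 120.25
Result = (39.0400 + 18.5300i)/120.25

0.3247 + 0.1541i


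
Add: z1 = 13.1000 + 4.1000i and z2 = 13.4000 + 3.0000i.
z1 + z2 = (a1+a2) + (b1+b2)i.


Real: 13.1 + 13.4 = 26.5
Imag: 4.1 + 3 = 7.1

26.5000 + 7.1000i


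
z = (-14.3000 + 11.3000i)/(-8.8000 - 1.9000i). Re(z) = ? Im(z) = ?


Multiply by conjugate: (-14.3000 + 11.3000i)(-8.8000 + 1.9000i) / ((-8.8)^2 + (-1.9)^2)
Numerator real = -14.3*(-8.8) + 11.3*(-1.9) = 104.37
Numerator imag = 11.3*(-8.8) - (-14.3)*(-1.9) = -126.61
Denominator = 81.05
Re(z) = 104.37/81.05 = 1.2877
Im(z) = -126.61/81.05 = -1.5621

Re(z) = 1.2877, Im(z) = -1.5621


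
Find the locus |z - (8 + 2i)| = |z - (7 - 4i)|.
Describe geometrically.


Equal distances means the locus is the perpendicular bisector of z1 and z2.
Midpoint = ((8+7)/2, (2+(-4))/2) = (7.5000, -1.0000)

Perpendicular bisector through (7.5000, -1.0000)


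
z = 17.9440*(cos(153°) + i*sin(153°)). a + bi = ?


a = 17.9440*cos(153°) = 17.9440*(-0.891007) = -15.9882
b = 17.9440*sin(153°) = 17.9440*0.45399 = 8.1464

-15.9882 + 8.1464i


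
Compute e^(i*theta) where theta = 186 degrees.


cos(186°) = -0.9945
sin(186°) = -0.1045

e^(i*186°) = -0.9945 - 0.1045i


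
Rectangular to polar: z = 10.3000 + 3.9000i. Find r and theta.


r = sqrt(106.09+15.21) = sqrt(121.3) = 11.0136
theta = atan2(3.9, 10.3) = 20.7387 degrees

r = 11.0136, theta = 20.7387 degrees


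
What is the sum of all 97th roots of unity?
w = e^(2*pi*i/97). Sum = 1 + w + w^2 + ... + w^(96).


The sum of all 97th roots of unity is 0.
Geometric series: (1 - w^97)/(1 - w) = (1-1)/(1-w) = 0 since w^97 = 1, w ≠ 1.
Alternatively: coefficient of z^96 in z^97 - 1 is 0.

0


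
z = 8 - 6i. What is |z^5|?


|z| = sqrt(64+36) = sqrt(100) = 10
|z^5| = |z|^5 = 10^5 = 100000

|z^5| = 100000


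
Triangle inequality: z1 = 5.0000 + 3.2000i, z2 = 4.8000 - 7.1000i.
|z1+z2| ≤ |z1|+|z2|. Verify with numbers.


|z1| = sqrt(5^2 + 3.2^2) = sqrt(35.24) = 5.9363
|z2| = sqrt(4.8^2 + (-7.1)^2) = sqrt(73.45) = 8.5703
z1+z2 = 9.8000 - 3.9000i
|z1+z2| = sqrt(111.25) = 10.5475
|z1|+|z2| = 5.9363 + 8.5703 = 14.5066

|z1+z2| = 10.5475 ≤ |z1|+|z2| = 14.5066 (verified)


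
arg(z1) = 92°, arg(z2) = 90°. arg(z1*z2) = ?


arg(z1*z2) = 92° + 90° = 182°
Normalized to (-180°, 180°]: -178°

-178°


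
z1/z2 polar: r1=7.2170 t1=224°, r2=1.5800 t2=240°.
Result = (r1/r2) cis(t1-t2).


r = 7.2170 / 1.5800 = 4.5677
theta = 224° - 240° = -16° = 344° (mod 360)

4.5677 cis(344°)


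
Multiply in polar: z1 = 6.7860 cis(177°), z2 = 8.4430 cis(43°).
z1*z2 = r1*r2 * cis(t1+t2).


r = 6.7860 * 8.4430 = 57.2942
theta = 177° + 43° = 220° = 220° (mod 360)

57.2942 cis(220°)


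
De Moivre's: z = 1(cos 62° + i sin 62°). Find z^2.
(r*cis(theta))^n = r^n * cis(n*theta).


r^2 = 1^2 = 1
n*theta = 2*62° = 124° = 124° (mod 360)
a = 1*cos(124°) = -0.5592
b = 1*sin(124°) = 0.8290

1 cis(124°) = -0.5592 + 0.8290i


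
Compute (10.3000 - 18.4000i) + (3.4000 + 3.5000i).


Real: 10.3 + 3.4 = 13.7
Imag: -18.4 + 3.5 = -14.9

13.7000 - 14.9000i


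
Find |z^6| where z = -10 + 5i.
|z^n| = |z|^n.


|z| = sqrt(100+25) = sqrt(125) = 11.1803
|z^6| = |z|^6 = (sqrt(125))^6 = 125^3 = 1953125

|z^6| = 1953125


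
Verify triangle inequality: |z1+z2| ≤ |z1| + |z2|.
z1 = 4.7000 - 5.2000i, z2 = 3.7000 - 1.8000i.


|z1| = sqrt(4.7^2 + (-5.2)^2) = sqrt(49.13) = 7.0093
|z2| = sqrt(3.7^2 + (-1.8)^2) = sqrt(16.93) = 4.1146
z1+z2 = 8.4000 - 7.0000i
|z1+z2| = sqrt(119.56) = 10.9343
|z1|+|z2| = 7.0093 + 4.1146 = 11.1239

|z1+z2| = 10.9343 ≤ |z1|+|z2| = 11.1239 (verified)


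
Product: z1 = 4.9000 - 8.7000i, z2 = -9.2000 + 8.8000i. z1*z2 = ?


Real = 4.9*(-9.2) - (-8.7)*8.8 = -45.08 - (-76.56) = 31.48
Imag = 4.9*8.8 - (9.2)*(-8.7) = 43.12 + 80.04 = 123.16

31.4800 + 123.1600i


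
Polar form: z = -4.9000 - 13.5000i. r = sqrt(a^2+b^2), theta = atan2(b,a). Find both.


r = sqrt(24.01+182.25) = sqrt(206.26) = 14.3618
theta = atan2(-13.5, -4.9) = -109.9490 degrees

r = 14.3618, theta = -109.9490 degrees


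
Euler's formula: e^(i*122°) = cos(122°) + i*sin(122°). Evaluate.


cos(122°) = -0.5299
sin(122°) = 0.8480

e^(i*122°) = -0.5299 + 0.8480i


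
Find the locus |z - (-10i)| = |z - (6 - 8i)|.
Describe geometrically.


Equal distances means the locus is the perpendicular bisector of z1 and z2.
Midpoint = ((0+6)/2, (-10+(-8))/2) = (3.0000, -9.0000)

Perpendicular bisector through (3.0000, -9.0000)


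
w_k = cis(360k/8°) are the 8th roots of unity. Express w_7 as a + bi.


Angle = 360*7/8 = 315°
a = cos(315°) = 0.7071
b = sin(315°) = -0.7071

0.7071 - 0.7071i


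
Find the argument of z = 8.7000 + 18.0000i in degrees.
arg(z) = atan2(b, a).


Re = 8.7, Im = 18
arg = atan2(18, 8.7) = 64.2040 degrees

arg(z) = 64.2040 degrees
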